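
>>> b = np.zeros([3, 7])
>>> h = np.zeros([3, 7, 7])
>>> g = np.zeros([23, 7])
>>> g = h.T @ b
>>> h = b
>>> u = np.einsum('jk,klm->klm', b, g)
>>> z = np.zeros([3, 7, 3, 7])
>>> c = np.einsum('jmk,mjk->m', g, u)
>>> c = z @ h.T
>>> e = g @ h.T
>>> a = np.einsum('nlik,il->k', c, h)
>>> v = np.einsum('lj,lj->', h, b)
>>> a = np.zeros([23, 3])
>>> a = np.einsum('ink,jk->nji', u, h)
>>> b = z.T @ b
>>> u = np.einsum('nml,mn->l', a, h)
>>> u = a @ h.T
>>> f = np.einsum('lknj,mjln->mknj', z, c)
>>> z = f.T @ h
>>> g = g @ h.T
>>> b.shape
(7, 3, 7, 7)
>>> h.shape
(3, 7)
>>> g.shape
(7, 7, 3)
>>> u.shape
(7, 3, 3)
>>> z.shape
(7, 3, 7, 7)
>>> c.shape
(3, 7, 3, 3)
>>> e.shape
(7, 7, 3)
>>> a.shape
(7, 3, 7)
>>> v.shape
()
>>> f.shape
(3, 7, 3, 7)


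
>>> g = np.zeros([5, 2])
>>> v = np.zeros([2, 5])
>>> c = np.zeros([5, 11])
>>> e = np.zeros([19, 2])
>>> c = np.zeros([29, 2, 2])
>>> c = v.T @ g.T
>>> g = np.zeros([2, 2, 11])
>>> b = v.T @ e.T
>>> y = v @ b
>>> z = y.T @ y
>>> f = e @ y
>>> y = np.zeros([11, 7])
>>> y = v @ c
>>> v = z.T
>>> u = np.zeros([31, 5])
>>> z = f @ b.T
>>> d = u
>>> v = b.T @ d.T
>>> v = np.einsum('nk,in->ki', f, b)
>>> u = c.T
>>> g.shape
(2, 2, 11)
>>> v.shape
(19, 5)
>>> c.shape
(5, 5)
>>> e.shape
(19, 2)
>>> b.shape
(5, 19)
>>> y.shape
(2, 5)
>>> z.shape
(19, 5)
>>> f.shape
(19, 19)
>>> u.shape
(5, 5)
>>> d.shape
(31, 5)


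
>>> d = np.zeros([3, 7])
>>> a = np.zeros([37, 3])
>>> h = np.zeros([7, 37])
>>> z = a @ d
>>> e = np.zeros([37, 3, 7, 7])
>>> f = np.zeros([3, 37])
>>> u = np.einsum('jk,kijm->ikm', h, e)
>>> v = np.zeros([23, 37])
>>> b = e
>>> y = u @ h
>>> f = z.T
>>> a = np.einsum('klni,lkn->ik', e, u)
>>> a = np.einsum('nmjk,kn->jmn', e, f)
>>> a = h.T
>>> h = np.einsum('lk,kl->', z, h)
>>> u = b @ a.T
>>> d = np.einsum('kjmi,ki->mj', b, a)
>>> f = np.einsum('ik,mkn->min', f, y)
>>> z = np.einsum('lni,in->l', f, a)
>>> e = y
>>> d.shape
(7, 3)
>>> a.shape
(37, 7)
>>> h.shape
()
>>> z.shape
(3,)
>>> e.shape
(3, 37, 37)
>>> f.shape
(3, 7, 37)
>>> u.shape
(37, 3, 7, 37)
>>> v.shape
(23, 37)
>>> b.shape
(37, 3, 7, 7)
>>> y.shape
(3, 37, 37)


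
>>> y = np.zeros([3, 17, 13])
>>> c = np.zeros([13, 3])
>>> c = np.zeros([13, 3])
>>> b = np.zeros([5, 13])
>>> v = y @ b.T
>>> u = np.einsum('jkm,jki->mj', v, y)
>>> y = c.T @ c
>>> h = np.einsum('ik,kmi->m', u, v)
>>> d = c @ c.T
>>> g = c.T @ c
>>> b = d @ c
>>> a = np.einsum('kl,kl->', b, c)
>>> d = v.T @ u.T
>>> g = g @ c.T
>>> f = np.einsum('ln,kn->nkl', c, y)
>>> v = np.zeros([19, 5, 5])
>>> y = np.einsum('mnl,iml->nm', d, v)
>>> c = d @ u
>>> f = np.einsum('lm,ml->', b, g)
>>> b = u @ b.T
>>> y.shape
(17, 5)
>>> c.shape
(5, 17, 3)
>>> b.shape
(5, 13)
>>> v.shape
(19, 5, 5)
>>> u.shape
(5, 3)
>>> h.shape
(17,)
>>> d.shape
(5, 17, 5)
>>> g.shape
(3, 13)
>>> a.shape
()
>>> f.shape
()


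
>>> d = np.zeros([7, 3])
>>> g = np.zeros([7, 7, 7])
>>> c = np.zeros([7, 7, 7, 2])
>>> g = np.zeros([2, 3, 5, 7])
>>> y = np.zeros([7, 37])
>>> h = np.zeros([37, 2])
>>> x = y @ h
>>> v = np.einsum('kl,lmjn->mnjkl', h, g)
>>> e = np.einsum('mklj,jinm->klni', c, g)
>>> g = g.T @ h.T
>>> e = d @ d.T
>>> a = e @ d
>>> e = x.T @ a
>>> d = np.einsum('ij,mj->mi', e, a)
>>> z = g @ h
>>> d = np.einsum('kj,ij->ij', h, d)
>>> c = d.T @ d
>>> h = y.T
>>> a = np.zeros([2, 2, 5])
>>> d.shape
(7, 2)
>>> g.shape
(7, 5, 3, 37)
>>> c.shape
(2, 2)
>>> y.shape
(7, 37)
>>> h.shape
(37, 7)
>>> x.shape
(7, 2)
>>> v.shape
(3, 7, 5, 37, 2)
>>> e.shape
(2, 3)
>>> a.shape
(2, 2, 5)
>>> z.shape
(7, 5, 3, 2)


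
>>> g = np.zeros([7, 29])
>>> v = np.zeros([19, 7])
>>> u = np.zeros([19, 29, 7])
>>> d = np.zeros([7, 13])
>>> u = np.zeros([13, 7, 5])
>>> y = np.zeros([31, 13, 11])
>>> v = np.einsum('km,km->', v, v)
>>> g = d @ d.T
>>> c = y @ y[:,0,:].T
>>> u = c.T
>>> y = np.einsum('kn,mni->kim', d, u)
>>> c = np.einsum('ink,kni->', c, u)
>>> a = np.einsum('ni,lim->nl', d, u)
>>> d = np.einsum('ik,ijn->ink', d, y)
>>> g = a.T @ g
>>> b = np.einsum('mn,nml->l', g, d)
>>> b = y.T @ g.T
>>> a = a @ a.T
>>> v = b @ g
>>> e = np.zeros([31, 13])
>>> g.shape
(31, 7)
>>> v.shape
(31, 31, 7)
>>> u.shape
(31, 13, 31)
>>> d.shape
(7, 31, 13)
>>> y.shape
(7, 31, 31)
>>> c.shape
()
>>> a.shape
(7, 7)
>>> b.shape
(31, 31, 31)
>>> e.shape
(31, 13)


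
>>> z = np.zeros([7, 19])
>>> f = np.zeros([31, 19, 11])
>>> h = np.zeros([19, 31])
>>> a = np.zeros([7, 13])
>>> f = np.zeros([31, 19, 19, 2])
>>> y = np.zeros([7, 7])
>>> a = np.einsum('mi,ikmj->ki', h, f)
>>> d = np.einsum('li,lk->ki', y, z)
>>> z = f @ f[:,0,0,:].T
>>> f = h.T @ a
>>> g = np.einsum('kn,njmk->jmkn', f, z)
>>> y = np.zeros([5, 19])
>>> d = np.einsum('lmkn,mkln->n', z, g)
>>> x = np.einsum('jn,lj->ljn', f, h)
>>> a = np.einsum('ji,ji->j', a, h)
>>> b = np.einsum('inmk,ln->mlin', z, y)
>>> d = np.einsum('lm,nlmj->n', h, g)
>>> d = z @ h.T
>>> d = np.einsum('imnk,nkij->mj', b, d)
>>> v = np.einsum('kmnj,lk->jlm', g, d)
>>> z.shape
(31, 19, 19, 31)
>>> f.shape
(31, 31)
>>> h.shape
(19, 31)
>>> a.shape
(19,)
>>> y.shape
(5, 19)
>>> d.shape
(5, 19)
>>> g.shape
(19, 19, 31, 31)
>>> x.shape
(19, 31, 31)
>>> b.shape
(19, 5, 31, 19)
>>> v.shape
(31, 5, 19)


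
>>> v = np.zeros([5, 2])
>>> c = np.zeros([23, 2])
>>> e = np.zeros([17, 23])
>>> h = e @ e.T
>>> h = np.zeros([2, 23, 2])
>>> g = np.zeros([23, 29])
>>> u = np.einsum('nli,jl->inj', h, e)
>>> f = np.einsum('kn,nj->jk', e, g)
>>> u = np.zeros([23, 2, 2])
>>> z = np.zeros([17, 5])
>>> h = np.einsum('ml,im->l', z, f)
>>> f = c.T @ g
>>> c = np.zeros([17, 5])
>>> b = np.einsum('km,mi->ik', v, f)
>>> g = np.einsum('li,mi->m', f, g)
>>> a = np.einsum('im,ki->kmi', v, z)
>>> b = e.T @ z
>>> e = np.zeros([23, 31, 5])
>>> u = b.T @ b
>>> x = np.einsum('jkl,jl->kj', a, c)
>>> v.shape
(5, 2)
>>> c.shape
(17, 5)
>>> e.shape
(23, 31, 5)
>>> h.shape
(5,)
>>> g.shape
(23,)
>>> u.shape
(5, 5)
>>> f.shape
(2, 29)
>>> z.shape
(17, 5)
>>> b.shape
(23, 5)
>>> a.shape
(17, 2, 5)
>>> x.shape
(2, 17)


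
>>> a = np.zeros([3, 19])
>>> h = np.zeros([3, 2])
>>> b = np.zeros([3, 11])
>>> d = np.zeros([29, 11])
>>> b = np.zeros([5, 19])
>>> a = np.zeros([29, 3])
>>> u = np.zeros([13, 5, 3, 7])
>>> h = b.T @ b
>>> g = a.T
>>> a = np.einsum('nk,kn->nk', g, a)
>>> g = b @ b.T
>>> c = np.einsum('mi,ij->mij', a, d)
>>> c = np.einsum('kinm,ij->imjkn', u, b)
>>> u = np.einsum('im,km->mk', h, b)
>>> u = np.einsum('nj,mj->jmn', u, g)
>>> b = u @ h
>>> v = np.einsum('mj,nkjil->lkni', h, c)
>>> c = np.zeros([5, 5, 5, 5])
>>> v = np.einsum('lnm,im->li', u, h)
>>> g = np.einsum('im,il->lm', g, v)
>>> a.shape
(3, 29)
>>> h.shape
(19, 19)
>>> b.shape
(5, 5, 19)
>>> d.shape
(29, 11)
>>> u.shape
(5, 5, 19)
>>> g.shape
(19, 5)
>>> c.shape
(5, 5, 5, 5)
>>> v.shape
(5, 19)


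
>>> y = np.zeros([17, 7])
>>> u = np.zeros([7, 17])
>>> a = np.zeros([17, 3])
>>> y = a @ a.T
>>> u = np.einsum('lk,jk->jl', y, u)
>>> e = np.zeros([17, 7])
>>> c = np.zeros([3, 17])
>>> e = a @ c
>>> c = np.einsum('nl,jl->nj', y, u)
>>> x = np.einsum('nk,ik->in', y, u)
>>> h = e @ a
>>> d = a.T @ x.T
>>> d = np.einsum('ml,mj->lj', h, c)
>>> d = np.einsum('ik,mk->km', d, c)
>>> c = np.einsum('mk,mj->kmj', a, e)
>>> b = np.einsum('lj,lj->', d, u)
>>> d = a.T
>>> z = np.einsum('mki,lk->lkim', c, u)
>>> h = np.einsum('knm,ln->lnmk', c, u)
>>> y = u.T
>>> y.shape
(17, 7)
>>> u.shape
(7, 17)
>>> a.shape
(17, 3)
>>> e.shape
(17, 17)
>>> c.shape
(3, 17, 17)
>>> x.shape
(7, 17)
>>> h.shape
(7, 17, 17, 3)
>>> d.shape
(3, 17)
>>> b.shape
()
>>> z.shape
(7, 17, 17, 3)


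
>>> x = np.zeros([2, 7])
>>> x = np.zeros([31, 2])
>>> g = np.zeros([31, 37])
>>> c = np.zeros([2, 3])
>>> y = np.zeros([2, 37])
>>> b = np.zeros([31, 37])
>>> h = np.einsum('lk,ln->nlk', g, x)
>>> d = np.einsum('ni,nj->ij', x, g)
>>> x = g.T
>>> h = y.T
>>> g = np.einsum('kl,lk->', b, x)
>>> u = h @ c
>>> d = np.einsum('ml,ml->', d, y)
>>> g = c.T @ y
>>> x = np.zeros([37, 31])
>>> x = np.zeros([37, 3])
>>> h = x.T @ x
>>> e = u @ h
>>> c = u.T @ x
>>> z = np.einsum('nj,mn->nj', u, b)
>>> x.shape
(37, 3)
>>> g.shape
(3, 37)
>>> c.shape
(3, 3)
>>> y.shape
(2, 37)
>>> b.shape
(31, 37)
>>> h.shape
(3, 3)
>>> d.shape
()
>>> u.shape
(37, 3)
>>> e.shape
(37, 3)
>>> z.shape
(37, 3)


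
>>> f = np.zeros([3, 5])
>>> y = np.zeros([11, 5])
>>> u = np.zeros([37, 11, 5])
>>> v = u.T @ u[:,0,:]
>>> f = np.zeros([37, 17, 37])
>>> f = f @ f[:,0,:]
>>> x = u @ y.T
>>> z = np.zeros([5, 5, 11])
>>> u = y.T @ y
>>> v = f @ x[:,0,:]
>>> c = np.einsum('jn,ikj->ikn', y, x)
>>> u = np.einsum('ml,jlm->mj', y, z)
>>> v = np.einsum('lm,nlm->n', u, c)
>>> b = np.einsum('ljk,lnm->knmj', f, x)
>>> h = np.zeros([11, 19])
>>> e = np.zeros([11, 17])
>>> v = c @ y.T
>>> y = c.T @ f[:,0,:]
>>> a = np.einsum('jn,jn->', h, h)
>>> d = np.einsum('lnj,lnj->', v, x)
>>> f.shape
(37, 17, 37)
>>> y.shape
(5, 11, 37)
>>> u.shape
(11, 5)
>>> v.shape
(37, 11, 11)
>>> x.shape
(37, 11, 11)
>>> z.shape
(5, 5, 11)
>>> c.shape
(37, 11, 5)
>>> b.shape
(37, 11, 11, 17)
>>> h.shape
(11, 19)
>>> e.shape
(11, 17)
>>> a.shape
()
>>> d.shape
()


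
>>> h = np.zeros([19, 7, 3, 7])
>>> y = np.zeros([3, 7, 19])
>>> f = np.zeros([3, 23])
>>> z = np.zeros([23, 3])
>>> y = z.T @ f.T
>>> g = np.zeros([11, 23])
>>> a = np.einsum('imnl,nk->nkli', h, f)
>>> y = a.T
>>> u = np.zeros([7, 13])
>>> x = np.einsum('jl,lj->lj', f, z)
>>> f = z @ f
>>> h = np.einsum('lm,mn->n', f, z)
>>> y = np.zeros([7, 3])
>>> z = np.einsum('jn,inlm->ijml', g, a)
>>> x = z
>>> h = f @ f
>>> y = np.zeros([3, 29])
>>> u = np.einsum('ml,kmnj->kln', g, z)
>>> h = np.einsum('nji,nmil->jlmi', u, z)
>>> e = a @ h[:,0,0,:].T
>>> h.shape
(23, 7, 11, 19)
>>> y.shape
(3, 29)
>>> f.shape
(23, 23)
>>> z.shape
(3, 11, 19, 7)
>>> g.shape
(11, 23)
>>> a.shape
(3, 23, 7, 19)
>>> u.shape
(3, 23, 19)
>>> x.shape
(3, 11, 19, 7)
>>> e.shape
(3, 23, 7, 23)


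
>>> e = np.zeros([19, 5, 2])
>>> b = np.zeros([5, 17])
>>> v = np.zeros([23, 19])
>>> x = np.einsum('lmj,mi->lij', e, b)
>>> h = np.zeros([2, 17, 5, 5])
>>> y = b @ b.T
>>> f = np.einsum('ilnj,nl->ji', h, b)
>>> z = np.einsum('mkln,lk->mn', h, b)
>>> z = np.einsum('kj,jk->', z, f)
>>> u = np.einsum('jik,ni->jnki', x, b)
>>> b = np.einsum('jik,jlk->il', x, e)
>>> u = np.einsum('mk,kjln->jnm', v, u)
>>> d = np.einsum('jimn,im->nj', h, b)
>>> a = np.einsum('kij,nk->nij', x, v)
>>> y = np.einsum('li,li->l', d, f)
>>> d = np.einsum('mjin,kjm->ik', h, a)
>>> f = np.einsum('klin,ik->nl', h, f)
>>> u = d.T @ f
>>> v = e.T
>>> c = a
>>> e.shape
(19, 5, 2)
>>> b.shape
(17, 5)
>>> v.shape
(2, 5, 19)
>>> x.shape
(19, 17, 2)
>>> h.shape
(2, 17, 5, 5)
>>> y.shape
(5,)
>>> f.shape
(5, 17)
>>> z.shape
()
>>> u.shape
(23, 17)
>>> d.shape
(5, 23)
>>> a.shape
(23, 17, 2)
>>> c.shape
(23, 17, 2)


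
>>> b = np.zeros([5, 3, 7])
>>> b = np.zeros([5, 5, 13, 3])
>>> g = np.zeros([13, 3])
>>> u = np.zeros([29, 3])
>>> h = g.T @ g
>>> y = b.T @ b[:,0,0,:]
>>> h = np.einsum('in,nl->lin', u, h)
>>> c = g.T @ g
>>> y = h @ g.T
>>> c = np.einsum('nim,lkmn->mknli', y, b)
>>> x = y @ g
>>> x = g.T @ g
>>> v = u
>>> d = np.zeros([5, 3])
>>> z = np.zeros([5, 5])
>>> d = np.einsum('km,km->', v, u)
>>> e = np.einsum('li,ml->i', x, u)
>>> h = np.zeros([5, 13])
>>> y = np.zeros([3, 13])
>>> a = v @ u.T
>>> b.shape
(5, 5, 13, 3)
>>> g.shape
(13, 3)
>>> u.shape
(29, 3)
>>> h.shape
(5, 13)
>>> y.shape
(3, 13)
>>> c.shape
(13, 5, 3, 5, 29)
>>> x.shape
(3, 3)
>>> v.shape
(29, 3)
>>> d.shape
()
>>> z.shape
(5, 5)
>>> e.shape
(3,)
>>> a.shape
(29, 29)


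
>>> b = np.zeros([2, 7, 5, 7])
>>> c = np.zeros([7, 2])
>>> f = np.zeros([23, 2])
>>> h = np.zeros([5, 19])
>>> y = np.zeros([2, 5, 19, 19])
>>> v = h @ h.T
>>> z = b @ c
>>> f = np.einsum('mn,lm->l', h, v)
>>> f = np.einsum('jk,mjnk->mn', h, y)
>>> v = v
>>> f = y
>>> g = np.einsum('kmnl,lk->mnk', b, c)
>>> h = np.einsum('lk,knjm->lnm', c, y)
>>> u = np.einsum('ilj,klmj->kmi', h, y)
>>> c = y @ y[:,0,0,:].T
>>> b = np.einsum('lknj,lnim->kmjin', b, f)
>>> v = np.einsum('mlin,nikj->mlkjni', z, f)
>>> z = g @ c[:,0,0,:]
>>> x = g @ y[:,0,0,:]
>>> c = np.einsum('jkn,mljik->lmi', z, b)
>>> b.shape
(7, 19, 7, 19, 5)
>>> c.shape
(19, 7, 19)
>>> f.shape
(2, 5, 19, 19)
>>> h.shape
(7, 5, 19)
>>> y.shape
(2, 5, 19, 19)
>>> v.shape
(2, 7, 19, 19, 2, 5)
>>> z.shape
(7, 5, 2)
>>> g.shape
(7, 5, 2)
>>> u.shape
(2, 19, 7)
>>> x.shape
(7, 5, 19)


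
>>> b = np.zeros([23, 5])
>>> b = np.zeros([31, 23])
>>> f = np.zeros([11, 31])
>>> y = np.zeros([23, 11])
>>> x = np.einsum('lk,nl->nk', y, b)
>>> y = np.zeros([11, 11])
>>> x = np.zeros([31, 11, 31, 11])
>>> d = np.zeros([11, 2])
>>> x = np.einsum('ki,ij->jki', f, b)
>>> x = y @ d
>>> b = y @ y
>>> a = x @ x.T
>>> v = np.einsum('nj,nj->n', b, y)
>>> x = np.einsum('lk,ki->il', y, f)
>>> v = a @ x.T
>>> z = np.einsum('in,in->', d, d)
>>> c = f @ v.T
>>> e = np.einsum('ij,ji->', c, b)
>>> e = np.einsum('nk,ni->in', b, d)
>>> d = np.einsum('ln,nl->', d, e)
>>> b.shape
(11, 11)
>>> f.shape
(11, 31)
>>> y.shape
(11, 11)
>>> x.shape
(31, 11)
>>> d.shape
()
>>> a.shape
(11, 11)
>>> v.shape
(11, 31)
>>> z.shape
()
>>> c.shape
(11, 11)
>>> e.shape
(2, 11)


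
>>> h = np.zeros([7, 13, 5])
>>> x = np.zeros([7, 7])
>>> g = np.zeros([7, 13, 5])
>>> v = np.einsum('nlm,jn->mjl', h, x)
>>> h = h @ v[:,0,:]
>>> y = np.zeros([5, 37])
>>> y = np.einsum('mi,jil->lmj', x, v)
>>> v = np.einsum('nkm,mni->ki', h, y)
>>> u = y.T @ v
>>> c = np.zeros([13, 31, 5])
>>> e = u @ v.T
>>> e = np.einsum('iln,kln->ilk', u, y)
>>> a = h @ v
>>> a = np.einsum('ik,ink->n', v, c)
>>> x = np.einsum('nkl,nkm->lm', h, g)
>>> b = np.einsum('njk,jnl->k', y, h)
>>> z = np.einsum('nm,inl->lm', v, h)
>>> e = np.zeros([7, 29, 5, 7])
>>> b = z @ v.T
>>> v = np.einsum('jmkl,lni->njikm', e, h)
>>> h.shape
(7, 13, 13)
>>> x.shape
(13, 5)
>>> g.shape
(7, 13, 5)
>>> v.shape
(13, 7, 13, 5, 29)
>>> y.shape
(13, 7, 5)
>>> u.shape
(5, 7, 5)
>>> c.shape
(13, 31, 5)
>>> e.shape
(7, 29, 5, 7)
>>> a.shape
(31,)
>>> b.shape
(13, 13)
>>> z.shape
(13, 5)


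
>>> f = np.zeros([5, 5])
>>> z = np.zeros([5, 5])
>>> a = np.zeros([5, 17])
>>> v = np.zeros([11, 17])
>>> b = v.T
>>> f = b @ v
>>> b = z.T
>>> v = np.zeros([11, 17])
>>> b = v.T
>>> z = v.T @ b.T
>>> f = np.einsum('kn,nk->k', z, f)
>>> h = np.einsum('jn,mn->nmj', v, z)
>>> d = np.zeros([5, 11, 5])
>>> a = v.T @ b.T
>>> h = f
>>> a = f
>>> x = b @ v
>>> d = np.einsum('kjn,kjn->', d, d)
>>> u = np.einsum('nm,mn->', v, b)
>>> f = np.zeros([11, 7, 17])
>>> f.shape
(11, 7, 17)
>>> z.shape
(17, 17)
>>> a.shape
(17,)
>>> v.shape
(11, 17)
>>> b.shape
(17, 11)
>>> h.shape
(17,)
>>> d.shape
()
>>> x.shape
(17, 17)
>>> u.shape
()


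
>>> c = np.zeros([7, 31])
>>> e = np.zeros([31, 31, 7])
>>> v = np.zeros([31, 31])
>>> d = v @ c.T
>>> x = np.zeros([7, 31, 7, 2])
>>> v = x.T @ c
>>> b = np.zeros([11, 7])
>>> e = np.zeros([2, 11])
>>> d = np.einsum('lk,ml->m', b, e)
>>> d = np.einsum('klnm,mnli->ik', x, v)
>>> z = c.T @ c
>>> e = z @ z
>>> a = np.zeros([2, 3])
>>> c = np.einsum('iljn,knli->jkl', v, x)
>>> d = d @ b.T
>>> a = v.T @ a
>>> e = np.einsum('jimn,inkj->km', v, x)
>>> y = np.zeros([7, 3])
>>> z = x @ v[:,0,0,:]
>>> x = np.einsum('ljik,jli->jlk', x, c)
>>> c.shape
(31, 7, 7)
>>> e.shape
(7, 31)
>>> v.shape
(2, 7, 31, 31)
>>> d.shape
(31, 11)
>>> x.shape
(31, 7, 2)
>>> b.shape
(11, 7)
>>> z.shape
(7, 31, 7, 31)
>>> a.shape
(31, 31, 7, 3)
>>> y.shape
(7, 3)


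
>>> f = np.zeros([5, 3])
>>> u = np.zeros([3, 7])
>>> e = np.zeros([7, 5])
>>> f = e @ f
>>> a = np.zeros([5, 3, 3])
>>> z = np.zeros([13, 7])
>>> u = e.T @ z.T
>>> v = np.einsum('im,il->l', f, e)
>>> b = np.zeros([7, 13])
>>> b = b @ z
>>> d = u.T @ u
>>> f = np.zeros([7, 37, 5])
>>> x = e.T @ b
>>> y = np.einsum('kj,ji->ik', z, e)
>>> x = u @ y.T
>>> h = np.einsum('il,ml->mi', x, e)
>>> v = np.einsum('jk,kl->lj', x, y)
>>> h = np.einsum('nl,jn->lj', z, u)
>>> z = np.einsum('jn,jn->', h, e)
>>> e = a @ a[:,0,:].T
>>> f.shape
(7, 37, 5)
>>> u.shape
(5, 13)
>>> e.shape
(5, 3, 5)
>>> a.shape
(5, 3, 3)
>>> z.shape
()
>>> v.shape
(13, 5)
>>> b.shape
(7, 7)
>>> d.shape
(13, 13)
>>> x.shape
(5, 5)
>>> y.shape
(5, 13)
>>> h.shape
(7, 5)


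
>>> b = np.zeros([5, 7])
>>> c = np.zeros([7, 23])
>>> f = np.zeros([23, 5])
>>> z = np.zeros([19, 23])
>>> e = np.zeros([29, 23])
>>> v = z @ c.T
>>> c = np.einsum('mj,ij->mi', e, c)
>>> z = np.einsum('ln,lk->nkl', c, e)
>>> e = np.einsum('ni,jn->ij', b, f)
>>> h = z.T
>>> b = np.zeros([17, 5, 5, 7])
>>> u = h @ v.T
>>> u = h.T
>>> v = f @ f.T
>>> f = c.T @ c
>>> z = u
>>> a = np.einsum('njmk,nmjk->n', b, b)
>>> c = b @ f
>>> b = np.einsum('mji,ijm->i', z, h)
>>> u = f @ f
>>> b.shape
(29,)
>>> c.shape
(17, 5, 5, 7)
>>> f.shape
(7, 7)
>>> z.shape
(7, 23, 29)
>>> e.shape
(7, 23)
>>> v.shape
(23, 23)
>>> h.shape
(29, 23, 7)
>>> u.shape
(7, 7)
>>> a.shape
(17,)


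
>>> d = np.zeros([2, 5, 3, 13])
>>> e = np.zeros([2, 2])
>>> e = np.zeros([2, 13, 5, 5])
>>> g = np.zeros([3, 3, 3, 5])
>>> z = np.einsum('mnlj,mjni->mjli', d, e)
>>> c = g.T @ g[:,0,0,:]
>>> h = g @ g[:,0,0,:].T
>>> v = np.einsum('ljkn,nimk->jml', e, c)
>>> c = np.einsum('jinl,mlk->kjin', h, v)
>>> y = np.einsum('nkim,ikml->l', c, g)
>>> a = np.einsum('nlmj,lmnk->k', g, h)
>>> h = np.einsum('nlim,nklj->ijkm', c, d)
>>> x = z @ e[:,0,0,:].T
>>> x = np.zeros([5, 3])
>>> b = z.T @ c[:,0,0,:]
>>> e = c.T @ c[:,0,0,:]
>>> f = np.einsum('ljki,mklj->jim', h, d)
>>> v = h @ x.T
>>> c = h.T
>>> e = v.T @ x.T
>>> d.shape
(2, 5, 3, 13)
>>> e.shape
(5, 5, 13, 5)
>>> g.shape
(3, 3, 3, 5)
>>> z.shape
(2, 13, 3, 5)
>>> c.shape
(3, 5, 13, 3)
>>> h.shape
(3, 13, 5, 3)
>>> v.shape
(3, 13, 5, 5)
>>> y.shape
(5,)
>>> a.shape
(3,)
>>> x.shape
(5, 3)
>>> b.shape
(5, 3, 13, 3)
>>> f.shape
(13, 3, 2)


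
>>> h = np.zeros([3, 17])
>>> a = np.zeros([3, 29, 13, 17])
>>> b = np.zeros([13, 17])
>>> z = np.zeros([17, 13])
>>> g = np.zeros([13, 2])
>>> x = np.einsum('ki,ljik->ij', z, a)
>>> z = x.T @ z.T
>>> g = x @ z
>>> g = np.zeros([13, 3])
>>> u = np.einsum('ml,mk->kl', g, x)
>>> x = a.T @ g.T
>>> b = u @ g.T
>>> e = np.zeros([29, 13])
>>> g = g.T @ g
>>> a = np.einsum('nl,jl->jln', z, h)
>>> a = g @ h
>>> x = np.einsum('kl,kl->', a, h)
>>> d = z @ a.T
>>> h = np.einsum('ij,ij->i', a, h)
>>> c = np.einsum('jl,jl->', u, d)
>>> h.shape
(3,)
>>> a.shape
(3, 17)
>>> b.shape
(29, 13)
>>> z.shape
(29, 17)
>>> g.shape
(3, 3)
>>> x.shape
()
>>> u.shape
(29, 3)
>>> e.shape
(29, 13)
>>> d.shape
(29, 3)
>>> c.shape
()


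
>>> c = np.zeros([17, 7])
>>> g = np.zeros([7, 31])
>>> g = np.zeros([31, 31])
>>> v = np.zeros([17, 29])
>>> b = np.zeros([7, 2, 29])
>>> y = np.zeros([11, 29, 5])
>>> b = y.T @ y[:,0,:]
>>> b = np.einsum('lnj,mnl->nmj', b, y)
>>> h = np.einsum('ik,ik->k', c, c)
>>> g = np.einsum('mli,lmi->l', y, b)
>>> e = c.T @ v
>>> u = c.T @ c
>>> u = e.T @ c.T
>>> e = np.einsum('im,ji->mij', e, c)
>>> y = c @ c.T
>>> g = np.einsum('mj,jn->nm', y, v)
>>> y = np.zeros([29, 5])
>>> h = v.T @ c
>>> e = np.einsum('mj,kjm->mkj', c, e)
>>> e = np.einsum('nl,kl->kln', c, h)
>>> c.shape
(17, 7)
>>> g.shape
(29, 17)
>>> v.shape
(17, 29)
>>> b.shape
(29, 11, 5)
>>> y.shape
(29, 5)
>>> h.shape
(29, 7)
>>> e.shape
(29, 7, 17)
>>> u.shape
(29, 17)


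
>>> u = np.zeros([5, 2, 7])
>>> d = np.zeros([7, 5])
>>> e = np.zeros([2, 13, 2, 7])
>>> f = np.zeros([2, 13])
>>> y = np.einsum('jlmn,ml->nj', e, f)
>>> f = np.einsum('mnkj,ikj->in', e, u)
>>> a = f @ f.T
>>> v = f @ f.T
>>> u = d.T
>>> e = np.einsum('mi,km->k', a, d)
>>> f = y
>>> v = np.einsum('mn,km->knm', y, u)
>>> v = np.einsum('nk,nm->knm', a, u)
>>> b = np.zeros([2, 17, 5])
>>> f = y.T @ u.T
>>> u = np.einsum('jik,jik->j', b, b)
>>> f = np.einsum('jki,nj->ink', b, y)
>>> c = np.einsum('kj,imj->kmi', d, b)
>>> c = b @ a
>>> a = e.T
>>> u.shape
(2,)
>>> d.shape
(7, 5)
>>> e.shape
(7,)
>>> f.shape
(5, 7, 17)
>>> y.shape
(7, 2)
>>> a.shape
(7,)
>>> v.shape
(5, 5, 7)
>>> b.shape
(2, 17, 5)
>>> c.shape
(2, 17, 5)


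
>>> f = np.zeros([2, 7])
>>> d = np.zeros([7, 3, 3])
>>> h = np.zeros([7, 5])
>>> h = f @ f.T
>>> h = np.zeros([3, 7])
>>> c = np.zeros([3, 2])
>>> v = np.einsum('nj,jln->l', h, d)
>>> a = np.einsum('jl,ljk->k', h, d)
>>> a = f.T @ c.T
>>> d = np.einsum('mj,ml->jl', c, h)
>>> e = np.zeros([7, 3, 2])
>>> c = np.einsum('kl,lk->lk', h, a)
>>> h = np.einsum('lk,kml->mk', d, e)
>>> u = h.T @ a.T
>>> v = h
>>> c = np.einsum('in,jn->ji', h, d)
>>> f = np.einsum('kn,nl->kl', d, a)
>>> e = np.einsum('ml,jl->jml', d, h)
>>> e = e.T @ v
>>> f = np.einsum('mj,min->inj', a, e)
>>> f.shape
(2, 7, 3)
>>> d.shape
(2, 7)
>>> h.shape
(3, 7)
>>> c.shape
(2, 3)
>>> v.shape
(3, 7)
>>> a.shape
(7, 3)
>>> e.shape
(7, 2, 7)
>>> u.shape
(7, 7)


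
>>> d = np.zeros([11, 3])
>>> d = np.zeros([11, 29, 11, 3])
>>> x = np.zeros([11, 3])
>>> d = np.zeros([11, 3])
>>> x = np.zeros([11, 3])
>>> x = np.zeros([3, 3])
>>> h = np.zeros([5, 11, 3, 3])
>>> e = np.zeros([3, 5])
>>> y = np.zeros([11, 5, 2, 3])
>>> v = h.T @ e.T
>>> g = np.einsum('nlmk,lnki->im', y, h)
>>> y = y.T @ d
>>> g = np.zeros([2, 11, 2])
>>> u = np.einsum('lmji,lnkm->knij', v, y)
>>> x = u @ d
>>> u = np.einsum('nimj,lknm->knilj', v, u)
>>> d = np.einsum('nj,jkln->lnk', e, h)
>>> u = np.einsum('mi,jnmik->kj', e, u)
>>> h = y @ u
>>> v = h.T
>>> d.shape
(3, 3, 11)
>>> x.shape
(5, 2, 3, 3)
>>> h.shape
(3, 2, 5, 2)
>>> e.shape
(3, 5)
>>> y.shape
(3, 2, 5, 3)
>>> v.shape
(2, 5, 2, 3)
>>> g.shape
(2, 11, 2)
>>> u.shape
(3, 2)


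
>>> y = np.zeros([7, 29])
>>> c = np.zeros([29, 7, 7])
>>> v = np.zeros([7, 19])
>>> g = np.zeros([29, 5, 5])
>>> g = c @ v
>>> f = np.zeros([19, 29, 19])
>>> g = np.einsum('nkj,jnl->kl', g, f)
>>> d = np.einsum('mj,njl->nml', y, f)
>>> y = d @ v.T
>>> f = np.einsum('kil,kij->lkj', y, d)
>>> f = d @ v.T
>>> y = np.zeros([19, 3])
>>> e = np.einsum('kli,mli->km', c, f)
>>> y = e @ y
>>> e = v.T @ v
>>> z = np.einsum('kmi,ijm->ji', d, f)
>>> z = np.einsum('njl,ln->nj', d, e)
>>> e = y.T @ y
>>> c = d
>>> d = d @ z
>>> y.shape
(29, 3)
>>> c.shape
(19, 7, 19)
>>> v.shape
(7, 19)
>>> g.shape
(7, 19)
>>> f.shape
(19, 7, 7)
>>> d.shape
(19, 7, 7)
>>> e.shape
(3, 3)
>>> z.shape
(19, 7)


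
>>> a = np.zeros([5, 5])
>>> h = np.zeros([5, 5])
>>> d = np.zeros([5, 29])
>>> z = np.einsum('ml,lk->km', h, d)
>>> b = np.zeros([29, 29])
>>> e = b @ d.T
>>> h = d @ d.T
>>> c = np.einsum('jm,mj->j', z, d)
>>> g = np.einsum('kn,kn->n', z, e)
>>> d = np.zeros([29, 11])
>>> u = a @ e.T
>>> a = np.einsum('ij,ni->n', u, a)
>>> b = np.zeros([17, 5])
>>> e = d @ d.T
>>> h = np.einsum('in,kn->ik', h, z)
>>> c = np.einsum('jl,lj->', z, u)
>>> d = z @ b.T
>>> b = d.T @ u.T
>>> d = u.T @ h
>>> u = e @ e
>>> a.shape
(5,)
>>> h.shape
(5, 29)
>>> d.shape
(29, 29)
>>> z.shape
(29, 5)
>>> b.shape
(17, 5)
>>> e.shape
(29, 29)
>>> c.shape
()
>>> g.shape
(5,)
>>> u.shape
(29, 29)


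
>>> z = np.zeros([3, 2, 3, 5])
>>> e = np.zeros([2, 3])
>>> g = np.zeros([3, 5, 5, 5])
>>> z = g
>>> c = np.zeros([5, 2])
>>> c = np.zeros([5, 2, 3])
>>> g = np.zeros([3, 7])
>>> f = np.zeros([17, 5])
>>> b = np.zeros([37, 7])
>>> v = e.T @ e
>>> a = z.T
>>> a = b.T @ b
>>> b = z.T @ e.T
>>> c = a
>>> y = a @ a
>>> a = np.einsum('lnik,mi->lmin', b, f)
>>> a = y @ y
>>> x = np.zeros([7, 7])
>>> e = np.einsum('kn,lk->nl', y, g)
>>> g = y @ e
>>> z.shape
(3, 5, 5, 5)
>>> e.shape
(7, 3)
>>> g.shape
(7, 3)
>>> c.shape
(7, 7)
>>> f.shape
(17, 5)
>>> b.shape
(5, 5, 5, 2)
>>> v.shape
(3, 3)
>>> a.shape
(7, 7)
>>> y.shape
(7, 7)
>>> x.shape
(7, 7)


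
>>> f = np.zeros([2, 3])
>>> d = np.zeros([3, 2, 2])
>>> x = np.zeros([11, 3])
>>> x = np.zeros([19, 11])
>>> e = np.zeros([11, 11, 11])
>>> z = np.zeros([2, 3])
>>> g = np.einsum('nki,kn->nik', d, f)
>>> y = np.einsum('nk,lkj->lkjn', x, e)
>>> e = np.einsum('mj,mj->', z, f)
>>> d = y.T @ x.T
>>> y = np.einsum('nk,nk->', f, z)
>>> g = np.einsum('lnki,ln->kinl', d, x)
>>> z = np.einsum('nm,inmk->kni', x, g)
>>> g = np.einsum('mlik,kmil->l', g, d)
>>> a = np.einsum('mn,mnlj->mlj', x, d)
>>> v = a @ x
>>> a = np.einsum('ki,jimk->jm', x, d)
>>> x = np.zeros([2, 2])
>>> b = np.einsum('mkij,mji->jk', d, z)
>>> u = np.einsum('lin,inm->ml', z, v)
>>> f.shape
(2, 3)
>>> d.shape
(19, 11, 11, 19)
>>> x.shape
(2, 2)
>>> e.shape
()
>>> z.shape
(19, 19, 11)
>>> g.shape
(19,)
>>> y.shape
()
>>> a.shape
(19, 11)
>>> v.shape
(19, 11, 11)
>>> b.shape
(19, 11)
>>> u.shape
(11, 19)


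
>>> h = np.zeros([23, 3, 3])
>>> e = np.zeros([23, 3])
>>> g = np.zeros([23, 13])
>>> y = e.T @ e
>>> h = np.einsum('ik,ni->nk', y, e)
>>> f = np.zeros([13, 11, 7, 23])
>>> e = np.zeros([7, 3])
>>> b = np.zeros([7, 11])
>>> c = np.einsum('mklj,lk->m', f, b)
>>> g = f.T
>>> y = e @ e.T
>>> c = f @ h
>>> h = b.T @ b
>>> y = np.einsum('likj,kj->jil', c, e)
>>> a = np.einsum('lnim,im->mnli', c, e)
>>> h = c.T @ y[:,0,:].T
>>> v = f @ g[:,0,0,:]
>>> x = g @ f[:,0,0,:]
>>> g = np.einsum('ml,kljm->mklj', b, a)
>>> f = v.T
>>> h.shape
(3, 7, 11, 3)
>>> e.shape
(7, 3)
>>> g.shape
(7, 3, 11, 13)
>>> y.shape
(3, 11, 13)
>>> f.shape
(13, 7, 11, 13)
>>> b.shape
(7, 11)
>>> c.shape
(13, 11, 7, 3)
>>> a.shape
(3, 11, 13, 7)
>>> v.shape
(13, 11, 7, 13)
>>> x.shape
(23, 7, 11, 23)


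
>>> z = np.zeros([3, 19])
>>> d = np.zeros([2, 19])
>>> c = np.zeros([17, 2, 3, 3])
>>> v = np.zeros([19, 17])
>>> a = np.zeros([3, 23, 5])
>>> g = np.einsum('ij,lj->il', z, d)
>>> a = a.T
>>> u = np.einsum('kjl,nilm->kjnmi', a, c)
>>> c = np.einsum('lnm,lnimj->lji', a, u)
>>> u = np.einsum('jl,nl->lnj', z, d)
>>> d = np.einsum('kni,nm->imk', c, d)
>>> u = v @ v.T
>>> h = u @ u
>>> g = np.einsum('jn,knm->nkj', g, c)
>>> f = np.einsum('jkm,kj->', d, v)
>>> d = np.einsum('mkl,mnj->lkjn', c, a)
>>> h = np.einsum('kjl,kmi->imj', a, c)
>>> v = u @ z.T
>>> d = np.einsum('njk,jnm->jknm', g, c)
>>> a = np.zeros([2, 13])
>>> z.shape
(3, 19)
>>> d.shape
(5, 3, 2, 17)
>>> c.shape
(5, 2, 17)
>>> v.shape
(19, 3)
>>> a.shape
(2, 13)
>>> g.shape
(2, 5, 3)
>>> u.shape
(19, 19)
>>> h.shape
(17, 2, 23)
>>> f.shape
()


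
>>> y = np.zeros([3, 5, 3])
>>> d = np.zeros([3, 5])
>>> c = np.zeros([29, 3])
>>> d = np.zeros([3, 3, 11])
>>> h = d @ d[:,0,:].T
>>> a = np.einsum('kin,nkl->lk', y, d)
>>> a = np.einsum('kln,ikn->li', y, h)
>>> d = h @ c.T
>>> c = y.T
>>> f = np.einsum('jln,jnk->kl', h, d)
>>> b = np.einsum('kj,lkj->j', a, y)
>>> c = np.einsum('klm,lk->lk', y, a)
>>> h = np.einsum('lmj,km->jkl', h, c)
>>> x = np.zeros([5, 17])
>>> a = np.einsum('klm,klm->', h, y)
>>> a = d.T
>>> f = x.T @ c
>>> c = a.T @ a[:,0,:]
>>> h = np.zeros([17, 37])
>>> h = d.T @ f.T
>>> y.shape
(3, 5, 3)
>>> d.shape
(3, 3, 29)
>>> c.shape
(3, 3, 3)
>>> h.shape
(29, 3, 17)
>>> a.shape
(29, 3, 3)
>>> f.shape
(17, 3)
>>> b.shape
(3,)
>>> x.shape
(5, 17)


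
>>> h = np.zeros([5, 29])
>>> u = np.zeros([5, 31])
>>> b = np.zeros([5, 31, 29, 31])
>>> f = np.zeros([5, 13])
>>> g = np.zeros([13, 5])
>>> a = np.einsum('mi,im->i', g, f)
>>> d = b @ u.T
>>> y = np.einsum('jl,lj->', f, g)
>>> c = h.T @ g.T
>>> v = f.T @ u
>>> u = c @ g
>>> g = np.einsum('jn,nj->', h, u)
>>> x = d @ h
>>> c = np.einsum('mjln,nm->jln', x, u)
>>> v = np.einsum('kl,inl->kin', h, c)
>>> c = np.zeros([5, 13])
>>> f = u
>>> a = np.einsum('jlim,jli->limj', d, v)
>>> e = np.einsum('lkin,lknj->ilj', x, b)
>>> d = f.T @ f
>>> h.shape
(5, 29)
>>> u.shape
(29, 5)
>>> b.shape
(5, 31, 29, 31)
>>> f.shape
(29, 5)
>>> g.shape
()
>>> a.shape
(31, 29, 5, 5)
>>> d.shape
(5, 5)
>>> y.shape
()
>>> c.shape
(5, 13)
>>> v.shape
(5, 31, 29)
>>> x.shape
(5, 31, 29, 29)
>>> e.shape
(29, 5, 31)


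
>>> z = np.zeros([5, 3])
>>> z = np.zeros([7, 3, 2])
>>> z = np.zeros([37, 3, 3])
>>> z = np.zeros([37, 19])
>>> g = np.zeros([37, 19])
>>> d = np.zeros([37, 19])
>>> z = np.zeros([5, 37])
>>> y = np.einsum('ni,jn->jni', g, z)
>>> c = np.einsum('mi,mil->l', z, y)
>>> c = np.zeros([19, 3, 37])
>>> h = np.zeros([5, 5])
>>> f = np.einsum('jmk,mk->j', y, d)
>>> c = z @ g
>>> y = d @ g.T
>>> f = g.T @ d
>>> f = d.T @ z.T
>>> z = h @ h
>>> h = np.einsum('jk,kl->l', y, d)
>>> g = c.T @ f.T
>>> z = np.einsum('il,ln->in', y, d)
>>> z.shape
(37, 19)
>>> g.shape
(19, 19)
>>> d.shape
(37, 19)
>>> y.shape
(37, 37)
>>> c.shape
(5, 19)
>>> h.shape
(19,)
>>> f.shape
(19, 5)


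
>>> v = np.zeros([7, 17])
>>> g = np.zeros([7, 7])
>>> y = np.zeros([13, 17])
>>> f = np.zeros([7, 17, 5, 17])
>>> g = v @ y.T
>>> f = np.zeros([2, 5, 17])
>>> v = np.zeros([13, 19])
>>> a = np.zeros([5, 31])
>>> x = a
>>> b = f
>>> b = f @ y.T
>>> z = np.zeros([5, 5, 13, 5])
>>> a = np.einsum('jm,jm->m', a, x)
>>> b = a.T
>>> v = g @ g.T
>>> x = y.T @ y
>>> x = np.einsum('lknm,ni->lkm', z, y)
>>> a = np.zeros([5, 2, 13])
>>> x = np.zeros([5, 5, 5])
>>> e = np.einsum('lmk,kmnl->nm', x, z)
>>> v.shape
(7, 7)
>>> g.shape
(7, 13)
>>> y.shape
(13, 17)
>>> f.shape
(2, 5, 17)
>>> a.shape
(5, 2, 13)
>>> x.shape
(5, 5, 5)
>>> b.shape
(31,)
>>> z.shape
(5, 5, 13, 5)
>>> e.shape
(13, 5)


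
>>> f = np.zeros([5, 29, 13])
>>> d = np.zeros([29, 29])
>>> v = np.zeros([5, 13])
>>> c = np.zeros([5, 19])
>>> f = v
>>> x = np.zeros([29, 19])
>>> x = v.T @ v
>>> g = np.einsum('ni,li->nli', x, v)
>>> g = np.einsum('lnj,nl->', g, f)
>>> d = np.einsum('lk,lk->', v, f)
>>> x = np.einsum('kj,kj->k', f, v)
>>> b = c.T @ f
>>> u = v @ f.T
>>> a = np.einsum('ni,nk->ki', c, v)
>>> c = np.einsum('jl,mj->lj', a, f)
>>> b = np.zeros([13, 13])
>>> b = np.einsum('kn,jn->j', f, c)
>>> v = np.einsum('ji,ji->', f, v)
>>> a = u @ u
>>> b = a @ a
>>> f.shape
(5, 13)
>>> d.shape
()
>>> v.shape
()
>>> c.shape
(19, 13)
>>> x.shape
(5,)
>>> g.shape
()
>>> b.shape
(5, 5)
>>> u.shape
(5, 5)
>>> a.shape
(5, 5)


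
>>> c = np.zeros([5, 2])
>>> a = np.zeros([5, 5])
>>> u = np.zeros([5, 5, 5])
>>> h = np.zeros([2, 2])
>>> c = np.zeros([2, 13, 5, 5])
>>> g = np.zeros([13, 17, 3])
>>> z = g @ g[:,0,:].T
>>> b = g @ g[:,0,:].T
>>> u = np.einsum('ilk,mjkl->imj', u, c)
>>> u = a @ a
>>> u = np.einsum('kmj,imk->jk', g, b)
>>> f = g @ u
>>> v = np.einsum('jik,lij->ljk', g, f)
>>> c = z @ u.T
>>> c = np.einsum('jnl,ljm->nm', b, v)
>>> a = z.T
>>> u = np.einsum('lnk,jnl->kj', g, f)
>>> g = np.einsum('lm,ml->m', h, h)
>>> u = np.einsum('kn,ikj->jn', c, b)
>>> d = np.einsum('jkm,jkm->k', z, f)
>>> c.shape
(17, 3)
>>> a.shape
(13, 17, 13)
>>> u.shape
(13, 3)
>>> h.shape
(2, 2)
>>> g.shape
(2,)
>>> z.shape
(13, 17, 13)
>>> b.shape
(13, 17, 13)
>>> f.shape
(13, 17, 13)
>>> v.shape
(13, 13, 3)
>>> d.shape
(17,)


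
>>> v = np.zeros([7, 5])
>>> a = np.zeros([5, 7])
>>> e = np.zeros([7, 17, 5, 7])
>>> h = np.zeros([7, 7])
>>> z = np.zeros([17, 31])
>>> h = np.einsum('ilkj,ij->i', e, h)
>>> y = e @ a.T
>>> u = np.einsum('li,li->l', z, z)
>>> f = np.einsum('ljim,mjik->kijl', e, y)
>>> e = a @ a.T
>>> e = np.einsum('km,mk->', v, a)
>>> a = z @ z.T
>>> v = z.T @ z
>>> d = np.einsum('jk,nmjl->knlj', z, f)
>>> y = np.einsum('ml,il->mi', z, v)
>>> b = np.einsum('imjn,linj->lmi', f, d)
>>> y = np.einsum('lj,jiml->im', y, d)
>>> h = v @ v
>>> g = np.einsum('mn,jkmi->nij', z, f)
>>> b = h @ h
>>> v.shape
(31, 31)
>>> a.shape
(17, 17)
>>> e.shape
()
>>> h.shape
(31, 31)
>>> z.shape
(17, 31)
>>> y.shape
(5, 7)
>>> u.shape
(17,)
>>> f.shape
(5, 5, 17, 7)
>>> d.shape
(31, 5, 7, 17)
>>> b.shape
(31, 31)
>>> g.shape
(31, 7, 5)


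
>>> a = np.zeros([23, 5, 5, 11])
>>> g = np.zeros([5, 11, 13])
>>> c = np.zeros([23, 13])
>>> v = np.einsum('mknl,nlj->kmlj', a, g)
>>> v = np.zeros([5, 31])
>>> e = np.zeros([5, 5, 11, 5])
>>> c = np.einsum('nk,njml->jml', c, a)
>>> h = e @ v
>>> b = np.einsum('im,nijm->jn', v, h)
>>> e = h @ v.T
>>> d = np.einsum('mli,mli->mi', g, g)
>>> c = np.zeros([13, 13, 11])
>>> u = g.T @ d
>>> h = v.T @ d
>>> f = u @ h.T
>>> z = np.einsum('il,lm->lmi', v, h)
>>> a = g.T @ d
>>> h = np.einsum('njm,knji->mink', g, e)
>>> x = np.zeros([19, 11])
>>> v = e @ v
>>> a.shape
(13, 11, 13)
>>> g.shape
(5, 11, 13)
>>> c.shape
(13, 13, 11)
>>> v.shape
(5, 5, 11, 31)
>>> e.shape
(5, 5, 11, 5)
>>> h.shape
(13, 5, 5, 5)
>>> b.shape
(11, 5)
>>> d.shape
(5, 13)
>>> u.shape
(13, 11, 13)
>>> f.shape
(13, 11, 31)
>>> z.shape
(31, 13, 5)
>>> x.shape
(19, 11)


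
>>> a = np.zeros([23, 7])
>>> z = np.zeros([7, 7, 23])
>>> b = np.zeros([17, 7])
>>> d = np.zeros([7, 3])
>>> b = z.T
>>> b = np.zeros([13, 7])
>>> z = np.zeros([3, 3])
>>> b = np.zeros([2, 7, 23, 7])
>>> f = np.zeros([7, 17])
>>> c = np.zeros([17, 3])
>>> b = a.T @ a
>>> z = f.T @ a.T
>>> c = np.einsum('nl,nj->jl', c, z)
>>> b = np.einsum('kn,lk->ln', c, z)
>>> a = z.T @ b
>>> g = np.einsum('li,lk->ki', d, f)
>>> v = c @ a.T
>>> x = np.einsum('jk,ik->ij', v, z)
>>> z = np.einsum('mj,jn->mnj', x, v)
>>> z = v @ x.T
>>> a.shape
(23, 3)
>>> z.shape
(23, 17)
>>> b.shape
(17, 3)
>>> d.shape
(7, 3)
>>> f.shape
(7, 17)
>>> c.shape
(23, 3)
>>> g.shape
(17, 3)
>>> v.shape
(23, 23)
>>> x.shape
(17, 23)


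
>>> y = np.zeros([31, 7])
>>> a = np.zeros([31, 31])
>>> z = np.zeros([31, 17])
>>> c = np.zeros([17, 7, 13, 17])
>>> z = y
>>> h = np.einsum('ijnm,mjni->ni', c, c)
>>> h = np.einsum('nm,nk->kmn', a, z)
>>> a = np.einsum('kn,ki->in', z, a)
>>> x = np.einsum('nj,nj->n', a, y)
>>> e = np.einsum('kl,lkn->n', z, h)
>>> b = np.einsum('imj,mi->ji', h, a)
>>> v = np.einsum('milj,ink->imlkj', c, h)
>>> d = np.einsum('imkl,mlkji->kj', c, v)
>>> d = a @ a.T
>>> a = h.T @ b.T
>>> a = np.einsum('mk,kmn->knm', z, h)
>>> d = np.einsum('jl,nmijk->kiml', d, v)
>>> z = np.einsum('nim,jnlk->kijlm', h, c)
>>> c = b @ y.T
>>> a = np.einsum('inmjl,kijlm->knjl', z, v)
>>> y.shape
(31, 7)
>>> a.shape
(7, 31, 13, 31)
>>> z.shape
(17, 31, 17, 13, 31)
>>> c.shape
(31, 31)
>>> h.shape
(7, 31, 31)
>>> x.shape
(31,)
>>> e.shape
(31,)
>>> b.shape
(31, 7)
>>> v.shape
(7, 17, 13, 31, 17)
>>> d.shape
(17, 13, 17, 31)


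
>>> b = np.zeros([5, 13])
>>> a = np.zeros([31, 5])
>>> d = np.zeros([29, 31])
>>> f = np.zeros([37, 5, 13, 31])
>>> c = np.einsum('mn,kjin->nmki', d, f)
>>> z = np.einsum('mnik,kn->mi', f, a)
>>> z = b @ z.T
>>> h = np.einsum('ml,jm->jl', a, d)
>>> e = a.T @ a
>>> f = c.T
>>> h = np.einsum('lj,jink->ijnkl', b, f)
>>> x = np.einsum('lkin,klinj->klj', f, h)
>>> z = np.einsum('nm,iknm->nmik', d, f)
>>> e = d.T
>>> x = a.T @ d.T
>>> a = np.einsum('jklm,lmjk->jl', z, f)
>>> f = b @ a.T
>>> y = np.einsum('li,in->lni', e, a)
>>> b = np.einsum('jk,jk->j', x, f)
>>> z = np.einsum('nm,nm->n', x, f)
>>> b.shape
(5,)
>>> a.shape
(29, 13)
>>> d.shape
(29, 31)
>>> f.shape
(5, 29)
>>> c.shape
(31, 29, 37, 13)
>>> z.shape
(5,)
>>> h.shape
(37, 13, 29, 31, 5)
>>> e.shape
(31, 29)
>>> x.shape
(5, 29)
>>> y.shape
(31, 13, 29)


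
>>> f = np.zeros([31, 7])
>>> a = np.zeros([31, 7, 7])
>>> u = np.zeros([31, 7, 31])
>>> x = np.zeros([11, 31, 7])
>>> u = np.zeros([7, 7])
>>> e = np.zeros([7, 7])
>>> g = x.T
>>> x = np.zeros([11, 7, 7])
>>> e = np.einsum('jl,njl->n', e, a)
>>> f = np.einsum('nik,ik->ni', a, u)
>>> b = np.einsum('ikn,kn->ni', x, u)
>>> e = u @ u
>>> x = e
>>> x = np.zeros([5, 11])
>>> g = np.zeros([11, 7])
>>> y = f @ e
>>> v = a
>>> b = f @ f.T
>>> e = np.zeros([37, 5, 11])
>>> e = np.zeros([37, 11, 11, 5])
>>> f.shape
(31, 7)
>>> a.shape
(31, 7, 7)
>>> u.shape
(7, 7)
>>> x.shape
(5, 11)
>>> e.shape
(37, 11, 11, 5)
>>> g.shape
(11, 7)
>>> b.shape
(31, 31)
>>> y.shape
(31, 7)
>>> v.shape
(31, 7, 7)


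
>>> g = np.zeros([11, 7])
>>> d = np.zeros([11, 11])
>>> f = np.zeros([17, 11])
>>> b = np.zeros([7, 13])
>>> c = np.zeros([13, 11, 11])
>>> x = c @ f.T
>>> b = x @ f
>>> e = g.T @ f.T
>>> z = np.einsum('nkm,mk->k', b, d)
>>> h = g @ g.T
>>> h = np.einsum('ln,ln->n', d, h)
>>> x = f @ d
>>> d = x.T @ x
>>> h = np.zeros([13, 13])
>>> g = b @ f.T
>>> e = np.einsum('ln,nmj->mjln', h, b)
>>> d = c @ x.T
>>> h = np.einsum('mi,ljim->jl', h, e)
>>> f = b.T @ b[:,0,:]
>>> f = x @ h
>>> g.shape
(13, 11, 17)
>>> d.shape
(13, 11, 17)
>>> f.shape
(17, 11)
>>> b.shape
(13, 11, 11)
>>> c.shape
(13, 11, 11)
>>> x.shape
(17, 11)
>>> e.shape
(11, 11, 13, 13)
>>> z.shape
(11,)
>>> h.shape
(11, 11)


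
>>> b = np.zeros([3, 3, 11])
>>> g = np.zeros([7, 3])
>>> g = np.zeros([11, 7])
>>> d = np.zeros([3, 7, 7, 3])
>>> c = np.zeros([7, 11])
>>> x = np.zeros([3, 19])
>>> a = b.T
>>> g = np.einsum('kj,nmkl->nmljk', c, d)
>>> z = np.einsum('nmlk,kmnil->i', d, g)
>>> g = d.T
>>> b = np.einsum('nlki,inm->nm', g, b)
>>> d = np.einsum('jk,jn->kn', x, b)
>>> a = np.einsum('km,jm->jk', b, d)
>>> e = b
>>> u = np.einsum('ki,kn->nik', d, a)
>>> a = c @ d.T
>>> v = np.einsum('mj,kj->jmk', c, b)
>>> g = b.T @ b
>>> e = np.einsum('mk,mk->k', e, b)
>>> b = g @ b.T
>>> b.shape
(11, 3)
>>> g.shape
(11, 11)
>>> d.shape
(19, 11)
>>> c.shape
(7, 11)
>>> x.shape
(3, 19)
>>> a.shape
(7, 19)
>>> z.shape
(11,)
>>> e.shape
(11,)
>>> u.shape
(3, 11, 19)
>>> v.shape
(11, 7, 3)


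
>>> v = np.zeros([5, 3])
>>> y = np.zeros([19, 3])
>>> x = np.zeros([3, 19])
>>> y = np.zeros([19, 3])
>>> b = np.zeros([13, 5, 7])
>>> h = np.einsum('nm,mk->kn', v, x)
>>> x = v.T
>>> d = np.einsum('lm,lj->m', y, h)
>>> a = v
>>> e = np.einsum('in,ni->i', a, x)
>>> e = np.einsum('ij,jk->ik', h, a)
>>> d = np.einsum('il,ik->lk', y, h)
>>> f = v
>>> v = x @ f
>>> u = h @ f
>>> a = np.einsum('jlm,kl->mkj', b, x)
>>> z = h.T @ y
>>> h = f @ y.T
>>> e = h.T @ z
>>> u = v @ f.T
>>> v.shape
(3, 3)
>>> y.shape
(19, 3)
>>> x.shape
(3, 5)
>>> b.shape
(13, 5, 7)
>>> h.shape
(5, 19)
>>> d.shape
(3, 5)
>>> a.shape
(7, 3, 13)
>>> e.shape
(19, 3)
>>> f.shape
(5, 3)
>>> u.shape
(3, 5)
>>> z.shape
(5, 3)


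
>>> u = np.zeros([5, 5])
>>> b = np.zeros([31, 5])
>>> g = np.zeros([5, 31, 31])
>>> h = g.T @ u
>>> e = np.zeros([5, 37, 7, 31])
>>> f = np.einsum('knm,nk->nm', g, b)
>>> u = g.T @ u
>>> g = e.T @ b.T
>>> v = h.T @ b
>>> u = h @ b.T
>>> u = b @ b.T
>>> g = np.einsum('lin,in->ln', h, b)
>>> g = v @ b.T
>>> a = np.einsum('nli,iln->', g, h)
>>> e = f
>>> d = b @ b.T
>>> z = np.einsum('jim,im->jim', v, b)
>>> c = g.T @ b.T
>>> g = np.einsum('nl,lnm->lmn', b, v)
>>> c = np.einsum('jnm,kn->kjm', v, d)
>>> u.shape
(31, 31)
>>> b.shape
(31, 5)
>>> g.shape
(5, 5, 31)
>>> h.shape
(31, 31, 5)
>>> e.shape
(31, 31)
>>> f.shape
(31, 31)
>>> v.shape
(5, 31, 5)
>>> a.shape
()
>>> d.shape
(31, 31)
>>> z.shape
(5, 31, 5)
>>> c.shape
(31, 5, 5)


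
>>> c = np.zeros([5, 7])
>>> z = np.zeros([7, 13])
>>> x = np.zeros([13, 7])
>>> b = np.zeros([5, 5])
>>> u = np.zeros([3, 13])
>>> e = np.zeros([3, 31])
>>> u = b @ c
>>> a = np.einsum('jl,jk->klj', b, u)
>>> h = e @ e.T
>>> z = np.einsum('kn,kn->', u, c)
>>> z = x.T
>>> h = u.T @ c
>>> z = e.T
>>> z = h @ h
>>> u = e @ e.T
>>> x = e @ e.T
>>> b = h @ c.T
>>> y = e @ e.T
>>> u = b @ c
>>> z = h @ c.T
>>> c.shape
(5, 7)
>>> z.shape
(7, 5)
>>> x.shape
(3, 3)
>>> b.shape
(7, 5)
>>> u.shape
(7, 7)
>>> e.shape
(3, 31)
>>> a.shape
(7, 5, 5)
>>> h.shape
(7, 7)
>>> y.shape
(3, 3)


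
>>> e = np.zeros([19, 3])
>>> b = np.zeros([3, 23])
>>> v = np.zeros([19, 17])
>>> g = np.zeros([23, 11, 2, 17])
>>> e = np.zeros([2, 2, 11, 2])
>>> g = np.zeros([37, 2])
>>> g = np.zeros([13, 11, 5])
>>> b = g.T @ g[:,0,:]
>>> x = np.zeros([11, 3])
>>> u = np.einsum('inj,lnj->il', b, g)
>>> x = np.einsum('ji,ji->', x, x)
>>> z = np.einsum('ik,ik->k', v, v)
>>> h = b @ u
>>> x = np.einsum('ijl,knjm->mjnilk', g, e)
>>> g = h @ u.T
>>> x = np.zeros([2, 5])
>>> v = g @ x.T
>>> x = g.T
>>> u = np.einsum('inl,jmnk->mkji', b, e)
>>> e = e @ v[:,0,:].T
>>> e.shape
(2, 2, 11, 5)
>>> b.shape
(5, 11, 5)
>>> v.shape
(5, 11, 2)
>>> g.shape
(5, 11, 5)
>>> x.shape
(5, 11, 5)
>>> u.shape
(2, 2, 2, 5)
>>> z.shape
(17,)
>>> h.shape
(5, 11, 13)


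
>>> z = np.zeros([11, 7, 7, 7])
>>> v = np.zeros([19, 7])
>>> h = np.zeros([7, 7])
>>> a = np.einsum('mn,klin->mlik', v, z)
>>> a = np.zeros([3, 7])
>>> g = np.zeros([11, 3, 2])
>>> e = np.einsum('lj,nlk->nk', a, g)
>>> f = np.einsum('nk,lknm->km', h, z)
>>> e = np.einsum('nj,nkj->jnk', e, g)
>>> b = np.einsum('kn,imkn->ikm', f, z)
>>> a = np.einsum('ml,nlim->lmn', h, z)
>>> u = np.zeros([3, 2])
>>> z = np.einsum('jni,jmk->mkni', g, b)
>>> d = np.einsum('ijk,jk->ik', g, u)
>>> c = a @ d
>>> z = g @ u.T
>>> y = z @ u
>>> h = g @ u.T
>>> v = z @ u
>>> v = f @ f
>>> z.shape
(11, 3, 3)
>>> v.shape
(7, 7)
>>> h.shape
(11, 3, 3)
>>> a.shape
(7, 7, 11)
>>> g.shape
(11, 3, 2)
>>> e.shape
(2, 11, 3)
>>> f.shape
(7, 7)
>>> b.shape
(11, 7, 7)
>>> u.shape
(3, 2)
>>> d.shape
(11, 2)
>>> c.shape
(7, 7, 2)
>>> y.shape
(11, 3, 2)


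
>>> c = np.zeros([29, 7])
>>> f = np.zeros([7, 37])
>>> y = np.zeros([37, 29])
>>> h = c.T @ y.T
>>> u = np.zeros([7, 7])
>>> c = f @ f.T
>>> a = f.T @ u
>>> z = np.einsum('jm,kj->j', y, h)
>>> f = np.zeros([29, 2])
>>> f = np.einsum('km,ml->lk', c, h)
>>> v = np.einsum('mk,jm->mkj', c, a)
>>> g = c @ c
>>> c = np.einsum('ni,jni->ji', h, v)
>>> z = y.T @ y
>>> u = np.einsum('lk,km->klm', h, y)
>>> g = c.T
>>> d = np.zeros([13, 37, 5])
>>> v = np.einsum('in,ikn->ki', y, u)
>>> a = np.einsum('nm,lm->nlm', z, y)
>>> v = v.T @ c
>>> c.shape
(7, 37)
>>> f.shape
(37, 7)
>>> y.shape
(37, 29)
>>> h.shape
(7, 37)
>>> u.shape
(37, 7, 29)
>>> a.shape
(29, 37, 29)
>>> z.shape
(29, 29)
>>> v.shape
(37, 37)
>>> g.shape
(37, 7)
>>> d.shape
(13, 37, 5)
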